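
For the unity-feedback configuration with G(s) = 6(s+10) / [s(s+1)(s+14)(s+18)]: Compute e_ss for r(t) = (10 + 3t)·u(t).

12.6

One free integrator in G(s): this is a type 1 system. Taking each input component in turn:
  • 10: tracked with zero error.
  • 3t: e_ss = 3/K_v with K_v=5/21 → 12.6.
Total e_ss = 12.6.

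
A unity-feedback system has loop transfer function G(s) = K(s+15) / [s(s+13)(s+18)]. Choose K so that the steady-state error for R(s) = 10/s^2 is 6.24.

25

The open loop has one pole at the origin → type 1 system.
K_v = lim_{s→0} s·G(s) = K·15 / (13·18) = (5/78)·K.
e_ss = 10/K_v = 6.24 ⇒ K_v = 125/78 ⇒ K = (125/78)/(5/78) = 25.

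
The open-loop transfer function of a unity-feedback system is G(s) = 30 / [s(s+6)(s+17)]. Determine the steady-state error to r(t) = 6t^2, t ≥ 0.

The open loop has one pole at the origin → type 1 system.
K_a = lim_{s→0} s^2·G(s) = 0; the steady-state error to this parabolic input grows without bound.

infinity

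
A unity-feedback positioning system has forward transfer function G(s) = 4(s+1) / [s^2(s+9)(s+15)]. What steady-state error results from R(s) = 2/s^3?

The open loop has two poles at the origin → type 2 system.
K_a = lim_{s→0} s^2·G(s) = 4·1 / (9·15) = 4/135.
r(t) = t^2 gives R(s) = 2/s^3.
e_ss = 2/K_a = 2/(4/135) = 67.5.

67.5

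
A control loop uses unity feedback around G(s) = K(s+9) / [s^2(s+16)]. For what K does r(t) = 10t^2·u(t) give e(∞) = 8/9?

System type = 2 (two poles at s=0).
K_a = lim_{s→0} s^2·G(s) = K·9 / (16) = 0.5625·K.
e_ss = 20/K_a = 8/9 ⇒ K_a = 22.5 ⇒ K = 22.5/0.5625 = 40.

40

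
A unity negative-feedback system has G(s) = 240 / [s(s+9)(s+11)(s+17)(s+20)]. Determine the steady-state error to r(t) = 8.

0

The open loop has one pole at the origin → type 1 system.
K_p = ∞ for a type-1 system; e_ss to a step is zero.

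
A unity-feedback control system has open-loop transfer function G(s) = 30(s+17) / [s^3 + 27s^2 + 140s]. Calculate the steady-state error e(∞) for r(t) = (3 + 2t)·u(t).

28/51

Lowest-order denominator term is 140s, so the open loop has 1 pole at the origin → type 1 system. Taking each input component in turn:
  • 3: tracked with zero error.
  • 2t: e_ss = 2/K_v with K_v=51/14 → 28/51.
Total e_ss = 28/51.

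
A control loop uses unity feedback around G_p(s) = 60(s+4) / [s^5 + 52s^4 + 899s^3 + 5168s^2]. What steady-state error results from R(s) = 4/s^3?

1292/15

The denominator has no term below 5168s^2 — 2 poles at s=0, type 2.
K_a = lim_{s→0} s^2·G_p(s) = 60·4 / 5168 = 15/323.
r(t) = 2t^2 gives R(s) = 4/s^3.
e_ss = 4/K_a = 4/(15/323) = 1292/15.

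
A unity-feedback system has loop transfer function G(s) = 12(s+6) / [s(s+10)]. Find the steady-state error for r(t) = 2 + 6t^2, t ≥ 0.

infinity

One free integrator in G(s): this is a type 1 system. Treating each term separately:
  • 2: tracked with zero error.
  • 6t^2: a type-1 system cannot track it, e_ss → ∞.
The unbounded component dominates.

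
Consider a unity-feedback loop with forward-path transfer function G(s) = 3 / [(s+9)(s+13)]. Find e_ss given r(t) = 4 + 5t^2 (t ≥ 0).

The open loop has no poles at the origin → type 0 system. Taking each input component in turn:
  • 4: e_ss = 4/(1+K_p) with K_p=1/39 → 3.9.
  • 5t^2: a type-0 system cannot track it, e_ss → ∞.
The unbounded component dominates.

infinity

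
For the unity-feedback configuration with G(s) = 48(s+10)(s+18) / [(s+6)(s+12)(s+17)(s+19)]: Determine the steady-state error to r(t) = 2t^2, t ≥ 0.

infinity

No free integrators in G(s): this is a type 0 system.
For a type-0 system K_a = 0, so e_ss to a parabolic input is unbounded.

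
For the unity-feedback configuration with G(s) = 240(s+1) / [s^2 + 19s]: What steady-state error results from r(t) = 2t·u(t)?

Factoring s from the denominator leaves a polynomial with constant term 19, so the system is type 1.
K_v = lim_{s→0} s·G(s) = 240·1 / 19 = 240/19.
e_ss = 2/K_v = 2/(240/19) = 19/120.

19/120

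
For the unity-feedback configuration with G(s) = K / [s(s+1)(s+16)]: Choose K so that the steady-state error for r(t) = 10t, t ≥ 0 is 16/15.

150

G(s) has one factor of s in the denominator, so the system is type 1.
K_v = lim_{s→0} s·G(s) = K / (1·16) = 0.0625·K.
e_ss = 10/K_v = 16/15 ⇒ K_v = 9.375 ⇒ K = 9.375/0.0625 = 150.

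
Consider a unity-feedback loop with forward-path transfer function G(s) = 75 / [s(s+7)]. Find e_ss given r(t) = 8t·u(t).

56/75

System type = 1 (one pole at s=0).
K_v = lim_{s→0} s·G(s) = 75 / (7) = 75/7.
e_ss = 8/K_v = 8/(75/7) = 56/75.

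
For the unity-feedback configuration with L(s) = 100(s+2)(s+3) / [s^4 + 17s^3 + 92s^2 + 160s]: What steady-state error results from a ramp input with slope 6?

1.6

Factoring s from the denominator leaves a polynomial with constant term 160, so the system is type 1.
K_v = lim_{s→0} s·L(s) = 100·2·3 / 160 = 3.75.
e_ss = 6/K_v = 6/3.75 = 1.6.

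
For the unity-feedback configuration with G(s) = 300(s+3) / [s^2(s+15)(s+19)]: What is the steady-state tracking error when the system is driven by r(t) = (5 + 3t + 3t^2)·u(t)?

1.9

System type = 2 (two poles at s=0). Treating each term separately:
  • 5: tracked with zero error.
  • 3t: tracked with zero error.
  • 3t^2: e_ss = 6/K_a with K_a=60/19 → 1.9.
Total e_ss = 1.9.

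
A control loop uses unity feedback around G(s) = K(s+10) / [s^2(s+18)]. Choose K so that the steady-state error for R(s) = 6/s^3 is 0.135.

80

G(s) has two factors of s in the denominator, so the system is type 2.
K_a = lim_{s→0} s^2·G(s) = K·10 / (18) = (5/9)·K.
e_ss = 6/K_a = 0.135 ⇒ K_a = 400/9 ⇒ K = (400/9)/(5/9) = 80.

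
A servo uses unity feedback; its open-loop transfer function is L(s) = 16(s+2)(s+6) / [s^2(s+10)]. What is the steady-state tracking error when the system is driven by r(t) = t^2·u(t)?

L(s) has two factors of s in the denominator, so the system is type 2.
K_a = lim_{s→0} s^2·L(s) = 16·2·6 / (10) = 19.2.
r(t) = t^2 gives R(s) = 2/s^3.
e_ss = 2/K_a = 2/19.2 = 5/48.

5/48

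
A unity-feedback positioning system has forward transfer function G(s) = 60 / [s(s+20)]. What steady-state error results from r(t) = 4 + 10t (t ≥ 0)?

10/3

The open loop has one pole at the origin → type 1 system. Taking each input component in turn:
  • 4: tracked with zero error.
  • 10t: e_ss = 10/K_v with K_v=3 → 10/3.
Total e_ss = 10/3.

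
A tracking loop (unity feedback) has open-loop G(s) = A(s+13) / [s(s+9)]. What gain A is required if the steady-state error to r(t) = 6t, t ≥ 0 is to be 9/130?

60

One free integrator in G(s): this is a type 1 system.
K_v = lim_{s→0} s·G(s) = A·13 / (9) = (13/9)·A.
e_ss = 6/K_v = 9/130 ⇒ K_v = 260/3 ⇒ A = (260/3)/(13/9) = 60.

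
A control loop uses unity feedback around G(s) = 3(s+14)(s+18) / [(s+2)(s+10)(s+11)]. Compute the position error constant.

189/55

G(s) has no factors of s in the denominator, so the system is type 0.
K_p = lim_{s→0} G(s) = 3·14·18 / (2·10·11) = 189/55.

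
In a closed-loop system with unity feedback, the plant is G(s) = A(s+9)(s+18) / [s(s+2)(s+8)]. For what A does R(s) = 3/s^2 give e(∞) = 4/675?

50

G(s) has one factor of s in the denominator, so the system is type 1.
K_v = lim_{s→0} s·G(s) = A·9·18 / (2·8) = 10.125·A.
e_ss = 3/K_v = 4/675 ⇒ K_v = 506.25 ⇒ A = 506.25/10.125 = 50.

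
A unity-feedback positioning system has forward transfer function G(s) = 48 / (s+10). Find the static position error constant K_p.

No free integrators in G(s): this is a type 0 system.
K_p = lim_{s→0} G(s) = 48 / (10) = 4.8.

4.8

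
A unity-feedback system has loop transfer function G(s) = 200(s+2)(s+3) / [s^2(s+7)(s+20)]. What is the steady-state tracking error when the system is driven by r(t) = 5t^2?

G(s) has two factors of s in the denominator, so the system is type 2.
K_a = lim_{s→0} s^2·G(s) = 200·2·3 / (7·20) = 60/7.
r(t) = 5t^2 gives R(s) = 10/s^3.
e_ss = 10/K_a = 10/(60/7) = 7/6.

7/6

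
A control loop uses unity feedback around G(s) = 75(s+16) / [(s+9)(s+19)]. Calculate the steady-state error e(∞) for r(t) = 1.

The open loop has no poles at the origin → type 0 system.
K_p = lim_{s→0} G(s) = 75·16 / (9·19) = 400/57.
e_ss = 1/(1 + K_p) = 1/(457/57) = 57/457.

57/457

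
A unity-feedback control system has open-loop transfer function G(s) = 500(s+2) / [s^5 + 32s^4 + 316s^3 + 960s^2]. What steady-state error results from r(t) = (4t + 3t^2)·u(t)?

Factoring s^2 from the denominator leaves a polynomial with constant term 960, so the system is type 2. Taking each input component in turn:
  • 4t: tracked with zero error.
  • 3t^2: e_ss = 6/K_a with K_a=25/24 → 5.76.
Total e_ss = 5.76.

5.76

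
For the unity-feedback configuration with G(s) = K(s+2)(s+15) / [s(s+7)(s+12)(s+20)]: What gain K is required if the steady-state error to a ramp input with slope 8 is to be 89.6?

G(s) has one factor of s in the denominator, so the system is type 1.
K_v = lim_{s→0} s·G(s) = K·2·15 / (7·12·20) = (1/56)·K.
e_ss = 8/K_v = 89.6 ⇒ K_v = 5/56 ⇒ K = (5/56)/(1/56) = 5.

5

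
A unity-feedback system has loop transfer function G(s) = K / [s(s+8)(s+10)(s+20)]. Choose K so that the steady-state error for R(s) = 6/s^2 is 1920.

5

The open loop has one pole at the origin → type 1 system.
K_v = lim_{s→0} s·G(s) = K / (8·10·20) = (1/1600)·K.
e_ss = 6/K_v = 1920 ⇒ K_v = 1/320 ⇒ K = (1/320)/(1/1600) = 5.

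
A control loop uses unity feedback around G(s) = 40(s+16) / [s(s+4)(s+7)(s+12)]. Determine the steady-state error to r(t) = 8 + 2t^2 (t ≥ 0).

infinity

One free integrator in G(s): this is a type 1 system. Taking each input component in turn:
  • 8: tracked with zero error.
  • 2t^2: a type-1 system cannot track it, e_ss → ∞.
The unbounded component dominates.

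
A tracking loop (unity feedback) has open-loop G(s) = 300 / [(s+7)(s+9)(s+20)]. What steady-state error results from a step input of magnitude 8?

84/13

No free integrators in G(s): this is a type 0 system.
K_p = lim_{s→0} G(s) = 300 / (7·9·20) = 5/21.
e_ss = 8/(1 + K_p) = 8/(26/21) = 84/13.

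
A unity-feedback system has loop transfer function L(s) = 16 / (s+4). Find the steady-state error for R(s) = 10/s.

No free integrators in L(s): this is a type 0 system.
K_p = lim_{s→0} L(s) = 16 / (4) = 4.
e_ss = 10/(1 + K_p) = 10/5 = 2.

2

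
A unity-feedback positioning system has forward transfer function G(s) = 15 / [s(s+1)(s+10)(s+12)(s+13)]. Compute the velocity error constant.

1/104

The open loop has one pole at the origin → type 1 system.
K_v = lim_{s→0} s·G(s) = 15 / (1·10·12·13) = 1/104.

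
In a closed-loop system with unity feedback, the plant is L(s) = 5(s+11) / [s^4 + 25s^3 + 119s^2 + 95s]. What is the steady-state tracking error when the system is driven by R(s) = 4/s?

0

Factoring s from the denominator leaves a polynomial with constant term 95, so the system is type 1.
K_p = ∞ for a type-1 system; e_ss to a step is zero.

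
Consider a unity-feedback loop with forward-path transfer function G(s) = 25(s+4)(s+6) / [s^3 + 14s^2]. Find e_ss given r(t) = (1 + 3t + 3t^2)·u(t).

Lowest-order denominator term is 14s^2, so the open loop has 2 poles at the origin → type 2 system. Treating each term separately:
  • 1: tracked with zero error.
  • 3t: tracked with zero error.
  • 3t^2: e_ss = 6/K_a with K_a=300/7 → 0.14.
Total e_ss = 0.14.

0.14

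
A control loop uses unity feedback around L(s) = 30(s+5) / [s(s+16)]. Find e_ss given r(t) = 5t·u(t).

8/15

L(s) has one factor of s in the denominator, so the system is type 1.
K_v = lim_{s→0} s·L(s) = 30·5 / (16) = 9.375.
e_ss = 5/K_v = 5/9.375 = 8/15.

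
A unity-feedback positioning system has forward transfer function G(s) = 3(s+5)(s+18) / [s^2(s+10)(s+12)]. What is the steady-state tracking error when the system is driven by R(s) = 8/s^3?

32/9

System type = 2 (two poles at s=0).
K_a = lim_{s→0} s^2·G(s) = 3·5·18 / (10·12) = 2.25.
r(t) = 4t^2 gives R(s) = 8/s^3.
e_ss = 8/K_a = 8/2.25 = 32/9.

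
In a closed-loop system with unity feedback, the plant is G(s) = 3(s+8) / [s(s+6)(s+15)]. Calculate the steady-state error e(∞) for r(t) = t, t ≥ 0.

3.75

The open loop has one pole at the origin → type 1 system.
K_v = lim_{s→0} s·G(s) = 3·8 / (6·15) = 4/15.
e_ss = 1/K_v = 1/(4/15) = 3.75.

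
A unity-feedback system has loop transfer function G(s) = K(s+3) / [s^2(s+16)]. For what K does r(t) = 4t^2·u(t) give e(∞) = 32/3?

System type = 2 (two poles at s=0).
K_a = lim_{s→0} s^2·G(s) = K·3 / (16) = 0.1875·K.
e_ss = 8/K_a = 32/3 ⇒ K_a = 0.75 ⇒ K = 0.75/0.1875 = 4.

4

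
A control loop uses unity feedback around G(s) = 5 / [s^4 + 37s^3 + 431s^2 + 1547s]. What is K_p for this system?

K_p = lim_{s→0} G(s); with 1 pole at the origin the limit diverges, so K_p = ∞.

infinity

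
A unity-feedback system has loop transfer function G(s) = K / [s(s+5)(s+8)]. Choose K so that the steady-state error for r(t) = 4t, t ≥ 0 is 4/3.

120

System type = 1 (one pole at s=0).
K_v = lim_{s→0} s·G(s) = K / (5·8) = 0.025·K.
e_ss = 4/K_v = 4/3 ⇒ K_v = 3 ⇒ K = 3/0.025 = 120.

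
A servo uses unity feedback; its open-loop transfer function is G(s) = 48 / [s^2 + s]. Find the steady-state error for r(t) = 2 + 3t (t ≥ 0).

The denominator has no term below s — 1 pole at s=0, type 1. By superposition:
  • 2: tracked with zero error.
  • 3t: e_ss = 3/K_v with K_v=48 → 0.0625.
Total e_ss = 0.0625.

0.0625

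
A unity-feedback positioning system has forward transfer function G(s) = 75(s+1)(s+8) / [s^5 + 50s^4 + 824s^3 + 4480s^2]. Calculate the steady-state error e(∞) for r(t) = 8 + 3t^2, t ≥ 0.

The denominator has no term below 4480s^2 — 2 poles at s=0, type 2. By superposition:
  • 8: tracked with zero error.
  • 3t^2: e_ss = 6/K_a with K_a=15/112 → 44.8.
Total e_ss = 44.8.

44.8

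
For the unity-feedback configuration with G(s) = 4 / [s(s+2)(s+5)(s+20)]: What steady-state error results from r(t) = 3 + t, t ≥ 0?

One free integrator in G(s): this is a type 1 system. Treating each term separately:
  • 3: tracked with zero error.
  • t: e_ss = 1/K_v with K_v=0.02 → 50.
Total e_ss = 50.

50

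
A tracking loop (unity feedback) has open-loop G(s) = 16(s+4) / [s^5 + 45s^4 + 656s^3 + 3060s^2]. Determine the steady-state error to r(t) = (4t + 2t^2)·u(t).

Lowest-order denominator term is 3060s^2, so the open loop has 2 poles at the origin → type 2 system. By superposition:
  • 4t: tracked with zero error.
  • 2t^2: e_ss = 4/K_a with K_a=16/765 → 191.25.
Total e_ss = 191.25.

191.25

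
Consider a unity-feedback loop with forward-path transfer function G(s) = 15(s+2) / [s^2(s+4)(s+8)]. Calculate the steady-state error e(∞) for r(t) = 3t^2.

6.4

G(s) has two factors of s in the denominator, so the system is type 2.
K_a = lim_{s→0} s^2·G(s) = 15·2 / (4·8) = 0.9375.
r(t) = 3t^2 gives R(s) = 6/s^3.
e_ss = 6/K_a = 6/0.9375 = 6.4.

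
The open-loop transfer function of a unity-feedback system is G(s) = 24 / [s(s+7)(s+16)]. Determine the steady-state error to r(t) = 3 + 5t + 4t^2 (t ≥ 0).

The open loop has one pole at the origin → type 1 system. By superposition:
  • 3: tracked with zero error.
  • 5t: e_ss = 5/K_v with K_v=3/14 → 70/3.
  • 4t^2: a type-1 system cannot track it, e_ss → ∞.
The unbounded component dominates.

infinity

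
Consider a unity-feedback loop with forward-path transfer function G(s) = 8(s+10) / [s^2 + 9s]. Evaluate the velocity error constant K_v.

80/9

Lowest-order denominator term is 9s, so the open loop has 1 pole at the origin → type 1 system.
K_v = lim_{s→0} s·G(s) = 8·10 / 9 = 80/9.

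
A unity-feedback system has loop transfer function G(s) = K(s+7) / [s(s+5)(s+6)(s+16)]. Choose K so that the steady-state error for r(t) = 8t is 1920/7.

One free integrator in G(s): this is a type 1 system.
K_v = lim_{s→0} s·G(s) = K·7 / (5·6·16) = (7/480)·K.
e_ss = 8/K_v = 1920/7 ⇒ K_v = 7/240 ⇒ K = (7/240)/(7/480) = 2.

2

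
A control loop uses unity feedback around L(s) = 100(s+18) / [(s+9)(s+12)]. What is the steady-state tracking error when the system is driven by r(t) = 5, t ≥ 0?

System type = 0 (no poles at s=0).
K_p = lim_{s→0} L(s) = 100·18 / (9·12) = 50/3.
e_ss = 5/(1 + K_p) = 5/(53/3) = 15/53.

15/53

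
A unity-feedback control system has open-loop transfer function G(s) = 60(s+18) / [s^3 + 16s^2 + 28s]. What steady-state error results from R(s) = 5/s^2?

Factoring s from the denominator leaves a polynomial with constant term 28, so the system is type 1.
K_v = lim_{s→0} s·G(s) = 60·18 / 28 = 270/7.
e_ss = 5/K_v = 5/(270/7) = 7/54.

7/54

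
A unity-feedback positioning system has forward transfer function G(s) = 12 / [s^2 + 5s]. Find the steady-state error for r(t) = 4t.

5/3

Factoring s from the denominator leaves a polynomial with constant term 5, so the system is type 1.
K_v = lim_{s→0} s·G(s) = 12 / 5 = 2.4.
e_ss = 4/K_v = 4/2.4 = 5/3.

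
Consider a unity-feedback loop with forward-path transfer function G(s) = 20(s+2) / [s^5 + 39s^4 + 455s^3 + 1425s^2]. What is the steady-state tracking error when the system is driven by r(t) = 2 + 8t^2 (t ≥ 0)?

570

Factoring s^2 from the denominator leaves a polynomial with constant term 1425, so the system is type 2. Taking each input component in turn:
  • 2: tracked with zero error.
  • 8t^2: e_ss = 16/K_a with K_a=8/285 → 570.
Total e_ss = 570.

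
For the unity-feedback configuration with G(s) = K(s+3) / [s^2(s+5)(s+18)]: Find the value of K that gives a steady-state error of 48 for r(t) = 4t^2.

5

The open loop has two poles at the origin → type 2 system.
K_a = lim_{s→0} s^2·G(s) = K·3 / (5·18) = (1/30)·K.
e_ss = 8/K_a = 48 ⇒ K_a = 1/6 ⇒ K = (1/6)/(1/30) = 5.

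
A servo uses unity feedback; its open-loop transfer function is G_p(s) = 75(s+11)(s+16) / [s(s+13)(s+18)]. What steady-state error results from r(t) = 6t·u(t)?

One free integrator in G_p(s): this is a type 1 system.
K_v = lim_{s→0} s·G_p(s) = 75·11·16 / (13·18) = 2200/39.
e_ss = 6/K_v = 6/(2200/39) = 117/1100.

117/1100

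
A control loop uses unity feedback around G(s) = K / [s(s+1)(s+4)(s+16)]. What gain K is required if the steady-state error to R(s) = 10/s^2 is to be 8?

One free integrator in G(s): this is a type 1 system.
K_v = lim_{s→0} s·G(s) = K / (1·4·16) = (1/64)·K.
e_ss = 10/K_v = 8 ⇒ K_v = 1.25 ⇒ K = 1.25/(1/64) = 80.

80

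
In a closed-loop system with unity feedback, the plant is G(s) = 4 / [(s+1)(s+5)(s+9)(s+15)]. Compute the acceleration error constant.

0

No free integrators in G(s): this is a type 0 system.
K_a = lim_{s→0} s^2·G(s) = 0 (the extra factor of s kills the finite limit).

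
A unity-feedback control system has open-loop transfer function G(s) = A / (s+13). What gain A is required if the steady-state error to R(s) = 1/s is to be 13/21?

8

System type = 0 (no poles at s=0).
K_p = lim_{s→0} G(s) = A / (13) = (1/13)·A.
e_ss = 1/(1 + K_p) = 13/21 ⇒ 1 + (1/13)·A = 21/13 ⇒ A = 8.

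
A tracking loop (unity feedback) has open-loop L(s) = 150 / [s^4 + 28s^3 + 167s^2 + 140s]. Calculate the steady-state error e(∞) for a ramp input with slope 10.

28/3

The denominator has no term below 140s — 1 pole at s=0, type 1.
K_v = lim_{s→0} s·L(s) = 150 / 140 = 15/14.
e_ss = 10/K_v = 10/(15/14) = 28/3.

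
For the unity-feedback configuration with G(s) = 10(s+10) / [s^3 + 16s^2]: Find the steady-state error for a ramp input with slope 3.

0

Lowest-order denominator term is 16s^2, so the open loop has 2 poles at the origin → type 2 system.
A type-2 system has K_v = ∞, so it tracks a ramp input with zero steady-state error.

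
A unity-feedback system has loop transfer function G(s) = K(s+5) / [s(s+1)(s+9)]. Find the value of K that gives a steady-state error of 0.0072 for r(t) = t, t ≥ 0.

250

G(s) has one factor of s in the denominator, so the system is type 1.
K_v = lim_{s→0} s·G(s) = K·5 / (1·9) = (5/9)·K.
e_ss = 1/K_v = 0.0072 ⇒ K_v = 1250/9 ⇒ K = (1250/9)/(5/9) = 250.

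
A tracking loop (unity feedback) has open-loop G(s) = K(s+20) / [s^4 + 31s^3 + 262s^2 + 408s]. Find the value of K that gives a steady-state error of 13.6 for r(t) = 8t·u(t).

The denominator has no term below 408s — 1 pole at s=0, type 1.
K_v = lim_{s→0} s·G(s) = K·20 / 408 = (5/102)·K.
e_ss = 8/K_v = 13.6 ⇒ K_v = 10/17 ⇒ K = (10/17)/(5/102) = 12.

12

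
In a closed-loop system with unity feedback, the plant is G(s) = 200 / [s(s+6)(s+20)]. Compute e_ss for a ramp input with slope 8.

G(s) has one factor of s in the denominator, so the system is type 1.
K_v = lim_{s→0} s·G(s) = 200 / (6·20) = 5/3.
e_ss = 8/K_v = 8/(5/3) = 4.8.

4.8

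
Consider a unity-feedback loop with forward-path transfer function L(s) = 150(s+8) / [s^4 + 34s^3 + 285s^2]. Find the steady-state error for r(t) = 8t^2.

3.8

Lowest-order denominator term is 285s^2, so the open loop has 2 poles at the origin → type 2 system.
K_a = lim_{s→0} s^2·L(s) = 150·8 / 285 = 80/19.
r(t) = 8t^2 gives R(s) = 16/s^3.
e_ss = 16/K_a = 16/(80/19) = 3.8.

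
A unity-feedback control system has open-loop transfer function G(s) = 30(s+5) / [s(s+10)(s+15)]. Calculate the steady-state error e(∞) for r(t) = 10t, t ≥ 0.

System type = 1 (one pole at s=0).
K_v = lim_{s→0} s·G(s) = 30·5 / (10·15) = 1.
e_ss = 10/K_v = 10/1 = 10.

10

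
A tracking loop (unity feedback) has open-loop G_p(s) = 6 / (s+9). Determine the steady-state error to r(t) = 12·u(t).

The open loop has no poles at the origin → type 0 system.
K_p = lim_{s→0} G_p(s) = 6 / (9) = 2/3.
e_ss = 12/(1 + K_p) = 12/(5/3) = 7.2.

7.2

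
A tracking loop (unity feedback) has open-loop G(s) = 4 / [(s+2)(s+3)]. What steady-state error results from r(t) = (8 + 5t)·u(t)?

infinity

No free integrators in G(s): this is a type 0 system. Taking each input component in turn:
  • 8: e_ss = 8/(1+K_p) with K_p=2/3 → 4.8.
  • 5t: a type-0 system cannot track it, e_ss → ∞.
The unbounded component dominates.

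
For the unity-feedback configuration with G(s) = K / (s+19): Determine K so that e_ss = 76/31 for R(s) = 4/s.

The open loop has no poles at the origin → type 0 system.
K_p = lim_{s→0} G(s) = K / (19) = (1/19)·K.
e_ss = 4/(1 + K_p) = 76/31 ⇒ 1 + (1/19)·K = 31/19 ⇒ K = 12.

12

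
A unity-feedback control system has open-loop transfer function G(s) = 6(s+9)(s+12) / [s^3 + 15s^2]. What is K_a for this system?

43.2

The denominator has no term below 15s^2 — 2 poles at s=0, type 2.
K_a = lim_{s→0} s^2·G(s) = 6·9·12 / 15 = 43.2.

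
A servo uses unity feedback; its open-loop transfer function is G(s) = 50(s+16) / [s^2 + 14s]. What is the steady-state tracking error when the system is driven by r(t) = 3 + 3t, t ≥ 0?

0.0525

The denominator has no term below 14s — 1 pole at s=0, type 1. Taking each input component in turn:
  • 3: tracked with zero error.
  • 3t: e_ss = 3/K_v with K_v=400/7 → 0.0525.
Total e_ss = 0.0525.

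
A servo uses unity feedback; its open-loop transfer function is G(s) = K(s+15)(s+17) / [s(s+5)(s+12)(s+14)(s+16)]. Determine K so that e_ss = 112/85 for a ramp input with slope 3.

G(s) has one factor of s in the denominator, so the system is type 1.
K_v = lim_{s→0} s·G(s) = K·15·17 / (5·12·14·16) = (17/896)·K.
e_ss = 3/K_v = 112/85 ⇒ K_v = 255/112 ⇒ K = (255/112)/(17/896) = 120.

120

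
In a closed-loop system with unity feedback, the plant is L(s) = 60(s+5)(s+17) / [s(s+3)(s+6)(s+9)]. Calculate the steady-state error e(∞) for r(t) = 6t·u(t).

81/425

System type = 1 (one pole at s=0).
K_v = lim_{s→0} s·L(s) = 60·5·17 / (3·6·9) = 850/27.
e_ss = 6/K_v = 6/(850/27) = 81/425.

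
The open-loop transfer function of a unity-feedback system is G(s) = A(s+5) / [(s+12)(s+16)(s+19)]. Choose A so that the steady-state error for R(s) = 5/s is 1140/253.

The open loop has no poles at the origin → type 0 system.
K_p = lim_{s→0} G(s) = A·5 / (12·16·19) = (5/3648)·A.
e_ss = 5/(1 + K_p) = 1140/253 ⇒ 1 + (5/3648)·A = 253/228 ⇒ A = 80.

80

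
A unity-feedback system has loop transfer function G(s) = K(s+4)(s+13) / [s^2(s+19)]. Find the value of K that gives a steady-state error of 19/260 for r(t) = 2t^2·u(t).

20

Two free integrators in G(s): this is a type 2 system.
K_a = lim_{s→0} s^2·G(s) = K·4·13 / (19) = (52/19)·K.
e_ss = 4/K_a = 19/260 ⇒ K_a = 1040/19 ⇒ K = (1040/19)/(52/19) = 20.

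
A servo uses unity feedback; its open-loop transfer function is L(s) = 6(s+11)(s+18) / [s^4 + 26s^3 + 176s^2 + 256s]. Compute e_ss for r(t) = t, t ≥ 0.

The denominator has no term below 256s — 1 pole at s=0, type 1.
K_v = lim_{s→0} s·L(s) = 6·11·18 / 256 = 297/64.
e_ss = 1/K_v = 1/(297/64) = 64/297.

64/297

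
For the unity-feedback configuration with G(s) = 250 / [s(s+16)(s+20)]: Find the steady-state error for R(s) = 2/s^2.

2.56

One free integrator in G(s): this is a type 1 system.
K_v = lim_{s→0} s·G(s) = 250 / (16·20) = 25/32.
e_ss = 2/K_v = 2/(25/32) = 2.56.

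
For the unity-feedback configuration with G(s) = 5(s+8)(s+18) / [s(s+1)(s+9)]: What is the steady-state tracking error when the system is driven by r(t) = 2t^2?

System type = 1 (one pole at s=0).
For a type-1 system K_a = 0, so e_ss to a parabolic input is unbounded.

infinity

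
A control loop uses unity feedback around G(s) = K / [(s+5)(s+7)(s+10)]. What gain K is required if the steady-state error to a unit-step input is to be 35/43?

G(s) has no factors of s in the denominator, so the system is type 0.
K_p = lim_{s→0} G(s) = K / (5·7·10) = (1/350)·K.
e_ss = 1/(1 + K_p) = 35/43 ⇒ 1 + (1/350)·K = 43/35 ⇒ K = 80.

80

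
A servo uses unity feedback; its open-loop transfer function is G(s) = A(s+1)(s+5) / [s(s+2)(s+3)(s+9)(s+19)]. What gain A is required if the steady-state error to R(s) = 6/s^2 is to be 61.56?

One free integrator in G(s): this is a type 1 system.
K_v = lim_{s→0} s·G(s) = A·1·5 / (2·3·9·19) = (5/1026)·A.
e_ss = 6/K_v = 61.56 ⇒ K_v = 50/513 ⇒ A = (50/513)/(5/1026) = 20.

20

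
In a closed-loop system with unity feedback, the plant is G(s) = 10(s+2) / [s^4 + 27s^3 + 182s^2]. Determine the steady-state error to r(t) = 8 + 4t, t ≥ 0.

Factoring s^2 from the denominator leaves a polynomial with constant term 182, so the system is type 2. Taking each input component in turn:
  • 8: tracked with zero error.
  • 4t: tracked with zero error.
Total e_ss = 0.

0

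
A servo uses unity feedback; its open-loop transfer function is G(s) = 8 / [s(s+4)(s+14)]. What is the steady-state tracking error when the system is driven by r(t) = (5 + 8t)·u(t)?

One free integrator in G(s): this is a type 1 system. Treating each term separately:
  • 5: tracked with zero error.
  • 8t: e_ss = 8/K_v with K_v=1/7 → 56.
Total e_ss = 56.

56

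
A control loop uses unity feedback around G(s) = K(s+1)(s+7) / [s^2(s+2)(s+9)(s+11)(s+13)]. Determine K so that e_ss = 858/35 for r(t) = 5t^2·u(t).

150

System type = 2 (two poles at s=0).
K_a = lim_{s→0} s^2·G(s) = K·1·7 / (2·9·11·13) = (7/2574)·K.
e_ss = 10/K_a = 858/35 ⇒ K_a = 175/429 ⇒ K = (175/429)/(7/2574) = 150.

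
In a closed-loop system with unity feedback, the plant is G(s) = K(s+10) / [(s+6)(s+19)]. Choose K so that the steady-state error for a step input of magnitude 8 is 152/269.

150

G(s) has no factors of s in the denominator, so the system is type 0.
K_p = lim_{s→0} G(s) = K·10 / (6·19) = (5/57)·K.
e_ss = 8/(1 + K_p) = 152/269 ⇒ 1 + (5/57)·K = 269/19 ⇒ K = 150.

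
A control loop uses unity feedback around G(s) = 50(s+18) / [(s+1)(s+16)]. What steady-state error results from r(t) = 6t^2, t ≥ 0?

System type = 0 (no poles at s=0).
K_a = lim_{s→0} s^2·G(s) = 0; the steady-state error to this parabolic input grows without bound.

infinity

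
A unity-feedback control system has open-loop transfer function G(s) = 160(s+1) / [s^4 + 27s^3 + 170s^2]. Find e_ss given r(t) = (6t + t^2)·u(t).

2.125

The denominator has no term below 170s^2 — 2 poles at s=0, type 2. Taking each input component in turn:
  • 6t: tracked with zero error.
  • t^2: e_ss = 2/K_a with K_a=16/17 → 2.125.
Total e_ss = 2.125.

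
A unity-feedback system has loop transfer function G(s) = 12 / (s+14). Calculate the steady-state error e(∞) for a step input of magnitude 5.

G(s) has no factors of s in the denominator, so the system is type 0.
K_p = lim_{s→0} G(s) = 12 / (14) = 6/7.
e_ss = 5/(1 + K_p) = 5/(13/7) = 35/13.

35/13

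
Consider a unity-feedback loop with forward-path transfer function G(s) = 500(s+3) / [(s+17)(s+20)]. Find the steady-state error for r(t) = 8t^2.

infinity

No free integrators in G(s): this is a type 0 system.
For a type-0 system K_a = 0, so e_ss to a parabolic input is unbounded.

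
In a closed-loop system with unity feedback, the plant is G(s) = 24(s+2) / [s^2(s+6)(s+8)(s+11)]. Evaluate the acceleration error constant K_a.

System type = 2 (two poles at s=0).
K_a = lim_{s→0} s^2·G(s) = 24·2 / (6·8·11) = 1/11.

1/11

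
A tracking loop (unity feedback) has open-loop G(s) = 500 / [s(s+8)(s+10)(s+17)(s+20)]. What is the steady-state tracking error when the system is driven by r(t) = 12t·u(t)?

System type = 1 (one pole at s=0).
K_v = lim_{s→0} s·G(s) = 500 / (8·10·17·20) = 5/272.
e_ss = 12/K_v = 12/(5/272) = 652.8.

652.8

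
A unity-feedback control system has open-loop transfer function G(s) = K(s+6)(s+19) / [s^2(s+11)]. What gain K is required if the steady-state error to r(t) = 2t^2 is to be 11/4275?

150

The open loop has two poles at the origin → type 2 system.
K_a = lim_{s→0} s^2·G(s) = K·6·19 / (11) = (114/11)·K.
e_ss = 4/K_a = 11/4275 ⇒ K_a = 17100/11 ⇒ K = (17100/11)/(114/11) = 150.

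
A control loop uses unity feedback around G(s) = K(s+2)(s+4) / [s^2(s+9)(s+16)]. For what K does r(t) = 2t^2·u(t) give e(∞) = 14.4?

5

The open loop has two poles at the origin → type 2 system.
K_a = lim_{s→0} s^2·G(s) = K·2·4 / (9·16) = (1/18)·K.
e_ss = 4/K_a = 14.4 ⇒ K_a = 5/18 ⇒ K = (5/18)/(1/18) = 5.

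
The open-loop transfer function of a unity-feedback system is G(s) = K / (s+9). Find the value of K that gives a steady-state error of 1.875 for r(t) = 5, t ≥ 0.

No free integrators in G(s): this is a type 0 system.
K_p = lim_{s→0} G(s) = K / (9) = (1/9)·K.
e_ss = 5/(1 + K_p) = 1.875 ⇒ 1 + (1/9)·K = 8/3 ⇒ K = 15.

15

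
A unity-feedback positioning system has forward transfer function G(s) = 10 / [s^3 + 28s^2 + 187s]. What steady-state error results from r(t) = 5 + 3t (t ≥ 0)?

56.1

Lowest-order denominator term is 187s, so the open loop has 1 pole at the origin → type 1 system. By superposition:
  • 5: tracked with zero error.
  • 3t: e_ss = 3/K_v with K_v=10/187 → 56.1.
Total e_ss = 56.1.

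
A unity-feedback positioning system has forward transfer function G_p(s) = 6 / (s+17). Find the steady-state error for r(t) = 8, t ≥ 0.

The open loop has no poles at the origin → type 0 system.
K_p = lim_{s→0} G_p(s) = 6 / (17) = 6/17.
e_ss = 8/(1 + K_p) = 8/(23/17) = 136/23.

136/23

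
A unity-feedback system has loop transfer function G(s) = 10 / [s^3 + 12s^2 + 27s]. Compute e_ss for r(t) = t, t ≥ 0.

2.7

Factoring s from the denominator leaves a polynomial with constant term 27, so the system is type 1.
K_v = lim_{s→0} s·G(s) = 10 / 27 = 10/27.
e_ss = 1/K_v = 1/(10/27) = 2.7.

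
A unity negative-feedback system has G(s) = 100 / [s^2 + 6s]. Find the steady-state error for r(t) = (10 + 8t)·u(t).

Factoring s from the denominator leaves a polynomial with constant term 6, so the system is type 1. By superposition:
  • 10: tracked with zero error.
  • 8t: e_ss = 8/K_v with K_v=50/3 → 0.48.
Total e_ss = 0.48.

0.48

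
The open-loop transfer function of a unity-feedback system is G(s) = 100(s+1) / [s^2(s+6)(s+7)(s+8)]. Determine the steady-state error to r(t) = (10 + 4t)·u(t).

Two free integrators in G(s): this is a type 2 system. Treating each term separately:
  • 10: tracked with zero error.
  • 4t: tracked with zero error.
Total e_ss = 0.

0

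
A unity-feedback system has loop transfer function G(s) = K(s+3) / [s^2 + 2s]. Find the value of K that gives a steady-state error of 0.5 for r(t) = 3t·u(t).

Lowest-order denominator term is 2s, so the open loop has 1 pole at the origin → type 1 system.
K_v = lim_{s→0} s·G(s) = K·3 / 2 = 1.5·K.
e_ss = 3/K_v = 0.5 ⇒ K_v = 6 ⇒ K = 6/1.5 = 4.

4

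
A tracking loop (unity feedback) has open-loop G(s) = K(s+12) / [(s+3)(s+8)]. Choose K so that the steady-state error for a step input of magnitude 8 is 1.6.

8

No free integrators in G(s): this is a type 0 system.
K_p = lim_{s→0} G(s) = K·12 / (3·8) = 0.5·K.
e_ss = 8/(1 + K_p) = 1.6 ⇒ 1 + 0.5·K = 5 ⇒ K = 8.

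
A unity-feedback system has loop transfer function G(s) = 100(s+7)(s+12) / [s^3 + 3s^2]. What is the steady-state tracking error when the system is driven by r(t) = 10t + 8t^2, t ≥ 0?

1/175

Factoring s^2 from the denominator leaves a polynomial with constant term 3, so the system is type 2. Taking each input component in turn:
  • 10t: tracked with zero error.
  • 8t^2: e_ss = 16/K_a with K_a=2800 → 1/175.
Total e_ss = 1/175.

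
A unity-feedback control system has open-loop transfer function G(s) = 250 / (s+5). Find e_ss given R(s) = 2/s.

2/51

The open loop has no poles at the origin → type 0 system.
K_p = lim_{s→0} G(s) = 250 / (5) = 50.
e_ss = 2/(1 + K_p) = 2/51.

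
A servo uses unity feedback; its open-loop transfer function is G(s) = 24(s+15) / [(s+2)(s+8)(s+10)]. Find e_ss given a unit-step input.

G(s) has no factors of s in the denominator, so the system is type 0.
K_p = lim_{s→0} G(s) = 24·15 / (2·8·10) = 2.25.
e_ss = 1/(1 + K_p) = 1/3.25 = 4/13.

4/13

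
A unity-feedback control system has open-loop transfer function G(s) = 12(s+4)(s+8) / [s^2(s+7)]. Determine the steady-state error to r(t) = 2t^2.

G(s) has two factors of s in the denominator, so the system is type 2.
K_a = lim_{s→0} s^2·G(s) = 12·4·8 / (7) = 384/7.
r(t) = 2t^2 gives R(s) = 4/s^3.
e_ss = 4/K_a = 4/(384/7) = 7/96.

7/96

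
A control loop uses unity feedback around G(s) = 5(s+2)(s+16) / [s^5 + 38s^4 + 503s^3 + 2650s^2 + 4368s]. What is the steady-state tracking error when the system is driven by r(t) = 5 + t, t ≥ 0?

The denominator has no term below 4368s — 1 pole at s=0, type 1. Treating each term separately:
  • 5: tracked with zero error.
  • t: e_ss = 1/K_v with K_v=10/273 → 27.3.
Total e_ss = 27.3.

27.3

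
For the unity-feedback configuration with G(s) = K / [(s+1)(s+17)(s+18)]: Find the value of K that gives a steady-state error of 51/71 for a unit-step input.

No free integrators in G(s): this is a type 0 system.
K_p = lim_{s→0} G(s) = K / (1·17·18) = (1/306)·K.
e_ss = 1/(1 + K_p) = 51/71 ⇒ 1 + (1/306)·K = 71/51 ⇒ K = 120.

120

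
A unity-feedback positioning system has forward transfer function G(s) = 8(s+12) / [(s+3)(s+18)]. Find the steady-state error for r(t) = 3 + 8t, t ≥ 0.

The open loop has no poles at the origin → type 0 system. By superposition:
  • 3: e_ss = 3/(1+K_p) with K_p=16/9 → 1.08.
  • 8t: a type-0 system cannot track it, e_ss → ∞.
The unbounded component dominates.

infinity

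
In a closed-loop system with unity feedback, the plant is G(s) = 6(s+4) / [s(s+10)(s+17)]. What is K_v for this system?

12/85

The open loop has one pole at the origin → type 1 system.
K_v = lim_{s→0} s·G(s) = 6·4 / (10·17) = 12/85.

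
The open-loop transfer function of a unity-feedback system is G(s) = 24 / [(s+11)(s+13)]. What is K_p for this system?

G(s) has no factors of s in the denominator, so the system is type 0.
K_p = lim_{s→0} G(s) = 24 / (11·13) = 24/143.

24/143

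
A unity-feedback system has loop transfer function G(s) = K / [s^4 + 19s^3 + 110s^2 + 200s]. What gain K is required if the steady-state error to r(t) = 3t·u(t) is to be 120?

The denominator has no term below 200s — 1 pole at s=0, type 1.
K_v = lim_{s→0} s·G(s) = K / 200 = 0.005·K.
e_ss = 3/K_v = 120 ⇒ K_v = 0.025 ⇒ K = 0.025/0.005 = 5.

5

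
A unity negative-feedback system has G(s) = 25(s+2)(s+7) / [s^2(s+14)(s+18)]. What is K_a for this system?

25/18

G(s) has two factors of s in the denominator, so the system is type 2.
K_a = lim_{s→0} s^2·G(s) = 25·2·7 / (14·18) = 25/18.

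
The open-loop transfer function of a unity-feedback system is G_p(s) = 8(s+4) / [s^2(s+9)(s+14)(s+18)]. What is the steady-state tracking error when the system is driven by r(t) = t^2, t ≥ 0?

System type = 2 (two poles at s=0).
K_a = lim_{s→0} s^2·G_p(s) = 8·4 / (9·14·18) = 8/567.
r(t) = t^2 gives R(s) = 2/s^3.
e_ss = 2/K_a = 2/(8/567) = 141.75.

141.75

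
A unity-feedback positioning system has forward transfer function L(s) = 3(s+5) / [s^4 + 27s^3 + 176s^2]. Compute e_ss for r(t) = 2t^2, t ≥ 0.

704/15

Lowest-order denominator term is 176s^2, so the open loop has 2 poles at the origin → type 2 system.
K_a = lim_{s→0} s^2·L(s) = 3·5 / 176 = 15/176.
r(t) = 2t^2 gives R(s) = 4/s^3.
e_ss = 4/K_a = 4/(15/176) = 704/15.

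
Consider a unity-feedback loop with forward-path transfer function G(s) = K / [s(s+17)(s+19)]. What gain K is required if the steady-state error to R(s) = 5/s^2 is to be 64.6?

25

G(s) has one factor of s in the denominator, so the system is type 1.
K_v = lim_{s→0} s·G(s) = K / (17·19) = (1/323)·K.
e_ss = 5/K_v = 64.6 ⇒ K_v = 25/323 ⇒ K = (25/323)/(1/323) = 25.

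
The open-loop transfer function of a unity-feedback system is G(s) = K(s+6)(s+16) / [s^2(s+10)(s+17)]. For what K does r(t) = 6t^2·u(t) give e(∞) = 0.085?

G(s) has two factors of s in the denominator, so the system is type 2.
K_a = lim_{s→0} s^2·G(s) = K·6·16 / (10·17) = (48/85)·K.
e_ss = 12/K_a = 0.085 ⇒ K_a = 2400/17 ⇒ K = (2400/17)/(48/85) = 250.

250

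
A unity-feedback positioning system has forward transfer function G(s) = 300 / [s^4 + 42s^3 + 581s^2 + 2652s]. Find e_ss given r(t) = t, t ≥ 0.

8.84

Lowest-order denominator term is 2652s, so the open loop has 1 pole at the origin → type 1 system.
K_v = lim_{s→0} s·G(s) = 300 / 2652 = 25/221.
e_ss = 1/K_v = 1/(25/221) = 8.84.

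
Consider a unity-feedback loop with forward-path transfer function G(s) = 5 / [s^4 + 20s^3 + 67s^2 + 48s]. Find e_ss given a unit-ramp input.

9.6

The denominator has no term below 48s — 1 pole at s=0, type 1.
K_v = lim_{s→0} s·G(s) = 5 / 48 = 5/48.
e_ss = 1/K_v = 1/(5/48) = 9.6.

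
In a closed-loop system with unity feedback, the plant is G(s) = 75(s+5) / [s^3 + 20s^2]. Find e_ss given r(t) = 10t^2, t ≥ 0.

Lowest-order denominator term is 20s^2, so the open loop has 2 poles at the origin → type 2 system.
K_a = lim_{s→0} s^2·G(s) = 75·5 / 20 = 18.75.
r(t) = 10t^2 gives R(s) = 20/s^3.
e_ss = 20/K_a = 20/18.75 = 16/15.

16/15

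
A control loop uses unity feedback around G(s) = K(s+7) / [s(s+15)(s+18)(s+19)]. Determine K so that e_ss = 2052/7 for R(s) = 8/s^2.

20

G(s) has one factor of s in the denominator, so the system is type 1.
K_v = lim_{s→0} s·G(s) = K·7 / (15·18·19) = (7/5130)·K.
e_ss = 8/K_v = 2052/7 ⇒ K_v = 14/513 ⇒ K = (14/513)/(7/5130) = 20.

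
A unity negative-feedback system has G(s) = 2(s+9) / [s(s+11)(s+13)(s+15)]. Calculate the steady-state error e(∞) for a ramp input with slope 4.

One free integrator in G(s): this is a type 1 system.
K_v = lim_{s→0} s·G(s) = 2·9 / (11·13·15) = 6/715.
e_ss = 4/K_v = 4/(6/715) = 1430/3.

1430/3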